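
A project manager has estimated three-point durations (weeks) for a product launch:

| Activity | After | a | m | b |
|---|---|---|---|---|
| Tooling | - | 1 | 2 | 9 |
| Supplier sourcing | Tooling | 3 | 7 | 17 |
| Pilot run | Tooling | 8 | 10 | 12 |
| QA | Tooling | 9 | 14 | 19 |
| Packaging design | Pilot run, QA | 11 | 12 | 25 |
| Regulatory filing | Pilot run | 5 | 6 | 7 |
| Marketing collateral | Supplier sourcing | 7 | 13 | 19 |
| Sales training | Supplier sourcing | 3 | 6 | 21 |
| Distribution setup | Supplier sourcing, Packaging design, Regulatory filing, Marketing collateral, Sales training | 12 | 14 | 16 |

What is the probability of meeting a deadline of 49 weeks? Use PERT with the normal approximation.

te_Tooling = (1 + 4·2 + 9)/6 = 18/6 = 3; σ²_Tooling = ((9−1)/6)² = 1.778
te_Supplier sourcing = (3 + 4·7 + 17)/6 = 48/6 = 8; σ²_Supplier sourcing = ((17−3)/6)² = 5.444
te_Pilot run = (8 + 4·10 + 12)/6 = 60/6 = 10; σ²_Pilot run = ((12−8)/6)² = 0.444
te_QA = (9 + 4·14 + 19)/6 = 84/6 = 14; σ²_QA = ((19−9)/6)² = 2.778
te_Packaging design = (11 + 4·12 + 25)/6 = 84/6 = 14; σ²_Packaging design = ((25−11)/6)² = 5.444
te_Regulatory filing = (5 + 4·6 + 7)/6 = 36/6 = 6; σ²_Regulatory filing = ((7−5)/6)² = 0.111
te_Marketing collateral = (7 + 4·13 + 19)/6 = 78/6 = 13; σ²_Marketing collateral = ((19−7)/6)² = 4.000
te_Sales training = (3 + 4·6 + 21)/6 = 48/6 = 8; σ²_Sales training = ((21−3)/6)² = 9.000
te_Distribution setup = (12 + 4·14 + 16)/6 = 84/6 = 14; σ²_Distribution setup = ((16−12)/6)² = 0.444

Forward pass:
ES_Tooling = 0; EF_Tooling = 3
ES_Supplier sourcing = 3; EF_Supplier sourcing = 3+8 = 11
ES_Pilot run = 3; EF_Pilot run = 3+10 = 13
ES_QA = 3; EF_QA = 3+14 = 17
ES_Packaging design = max(EF_Pilot run=13, EF_QA=17) = 17; EF_Packaging design = 17+14 = 31
ES_Regulatory filing = 13; EF_Regulatory filing = 13+6 = 19
ES_Marketing collateral = 11; EF_Marketing collateral = 11+13 = 24
ES_Sales training = 11; EF_Sales training = 11+8 = 19
ES_Distribution setup = max(EF_Supplier sourcing=11, EF_Packaging design=31, EF_Regulatory filing=19, EF_Marketing collateral=24, EF_Sales training=19) = 31; EF_Distribution setup = 31+14 = 45
Expected project duration μ = 45 weeks. Critical path: Tooling → QA → Packaging design → Distribution setup.

Variance along critical path = 1.778 + 2.778 + 5.444 + 0.444 = 10.444; σ = √10.444 = 3.232 weeks.
Z = (49 − 45) / 3.232 = 1.238
P(T ≤ 49) = Φ(1.238) ≈ 0.892

0.892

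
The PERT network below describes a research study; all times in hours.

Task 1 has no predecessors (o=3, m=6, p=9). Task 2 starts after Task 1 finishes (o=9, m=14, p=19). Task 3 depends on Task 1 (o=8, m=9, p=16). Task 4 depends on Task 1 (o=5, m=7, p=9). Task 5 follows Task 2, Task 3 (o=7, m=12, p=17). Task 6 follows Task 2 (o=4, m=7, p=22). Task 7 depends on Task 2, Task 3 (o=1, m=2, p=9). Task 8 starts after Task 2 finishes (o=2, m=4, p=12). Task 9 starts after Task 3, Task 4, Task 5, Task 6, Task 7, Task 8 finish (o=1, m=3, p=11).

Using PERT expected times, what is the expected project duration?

te_Task 1 = (3 + 4·6 + 9)/6 = 36/6 = 6
te_Task 2 = (9 + 4·14 + 19)/6 = 84/6 = 14
te_Task 3 = (8 + 4·9 + 16)/6 = 60/6 = 10
te_Task 4 = (5 + 4·7 + 9)/6 = 42/6 = 7
te_Task 5 = (7 + 4·12 + 17)/6 = 72/6 = 12
te_Task 6 = (4 + 4·7 + 22)/6 = 54/6 = 9
te_Task 7 = (1 + 4·2 + 9)/6 = 18/6 = 3
te_Task 8 = (2 + 4·4 + 12)/6 = 30/6 = 5
te_Task 9 = (1 + 4·3 + 11)/6 = 24/6 = 4

Forward pass:
ES_Task 1 = 0; EF_Task 1 = 6
ES_Task 2 = 6; EF_Task 2 = 6+14 = 20
ES_Task 3 = 6; EF_Task 3 = 6+10 = 16
ES_Task 4 = 6; EF_Task 4 = 6+7 = 13
ES_Task 5 = max(EF_Task 2=20, EF_Task 3=16) = 20; EF_Task 5 = 20+12 = 32
ES_Task 6 = 20; EF_Task 6 = 20+9 = 29
ES_Task 7 = max(EF_Task 2=20, EF_Task 3=16) = 20; EF_Task 7 = 20+3 = 23
ES_Task 8 = 20; EF_Task 8 = 20+5 = 25
ES_Task 9 = max(EF_Task 3=16, EF_Task 4=13, EF_Task 5=32, EF_Task 6=29, EF_Task 7=23, EF_Task 8=25) = 32; EF_Task 9 = 32+4 = 36
Expected project duration μ = 36 hours. Critical path: Task 1 → Task 2 → Task 5 → Task 9.

36 hours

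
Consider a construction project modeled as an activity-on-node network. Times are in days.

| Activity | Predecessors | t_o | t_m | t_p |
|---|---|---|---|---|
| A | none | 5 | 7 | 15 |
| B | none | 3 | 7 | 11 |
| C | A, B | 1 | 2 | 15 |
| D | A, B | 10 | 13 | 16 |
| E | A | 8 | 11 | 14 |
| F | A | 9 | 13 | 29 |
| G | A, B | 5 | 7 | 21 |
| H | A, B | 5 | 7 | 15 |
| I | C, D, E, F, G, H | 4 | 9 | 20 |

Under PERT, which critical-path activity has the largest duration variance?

F

te_A = (5 + 4·7 + 15)/6 = 48/6 = 8; σ²_A = ((15−5)/6)² = 2.778
te_B = (3 + 4·7 + 11)/6 = 42/6 = 7; σ²_B = ((11−3)/6)² = 1.778
te_C = (1 + 4·2 + 15)/6 = 24/6 = 4; σ²_C = ((15−1)/6)² = 5.444
te_D = (10 + 4·13 + 16)/6 = 78/6 = 13; σ²_D = ((16−10)/6)² = 1.000
te_E = (8 + 4·11 + 14)/6 = 66/6 = 11; σ²_E = ((14−8)/6)² = 1.000
te_F = (9 + 4·13 + 29)/6 = 90/6 = 15; σ²_F = ((29−9)/6)² = 11.111
te_G = (5 + 4·7 + 21)/6 = 54/6 = 9; σ²_G = ((21−5)/6)² = 7.111
te_H = (5 + 4·7 + 15)/6 = 48/6 = 8; σ²_H = ((15−5)/6)² = 2.778
te_I = (4 + 4·9 + 20)/6 = 60/6 = 10; σ²_I = ((20−4)/6)² = 7.111

Forward pass:
ES_A = 0; EF_A = 8
ES_B = 0; EF_B = 7
ES_C = max(EF_A=8, EF_B=7) = 8; EF_C = 8+4 = 12
ES_D = max(EF_A=8, EF_B=7) = 8; EF_D = 8+13 = 21
ES_E = 8; EF_E = 8+11 = 19
ES_F = 8; EF_F = 8+15 = 23
ES_G = max(EF_A=8, EF_B=7) = 8; EF_G = 8+9 = 17
ES_H = max(EF_A=8, EF_B=7) = 8; EF_H = 8+8 = 16
ES_I = max(EF_C=12, EF_D=21, EF_E=19, EF_F=23, EF_G=17, EF_H=16) = 23; EF_I = 23+10 = 33
Expected project duration μ = 33 days. Critical path: A → F → I.

Variances on critical path: σ²_A=2.778, σ²_F=11.111, σ²_I=7.111.
Largest is σ²_F = 11.111.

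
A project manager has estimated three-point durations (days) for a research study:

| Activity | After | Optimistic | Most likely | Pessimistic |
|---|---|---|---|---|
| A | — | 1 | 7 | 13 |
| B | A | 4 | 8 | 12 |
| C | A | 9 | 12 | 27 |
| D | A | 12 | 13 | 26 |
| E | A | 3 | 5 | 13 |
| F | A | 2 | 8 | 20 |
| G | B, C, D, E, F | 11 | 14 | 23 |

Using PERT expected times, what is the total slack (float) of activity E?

9 days

te_A = (1 + 4·7 + 13)/6 = 42/6 = 7
te_B = (4 + 4·8 + 12)/6 = 48/6 = 8
te_C = (9 + 4·12 + 27)/6 = 84/6 = 14
te_D = (12 + 4·13 + 26)/6 = 90/6 = 15
te_E = (3 + 4·5 + 13)/6 = 36/6 = 6
te_F = (2 + 4·8 + 20)/6 = 54/6 = 9
te_G = (11 + 4·14 + 23)/6 = 90/6 = 15

Forward pass:
ES_A = 0; EF_A = 7
ES_B = 7; EF_B = 7+8 = 15
ES_C = 7; EF_C = 7+14 = 21
ES_D = 7; EF_D = 7+15 = 22
ES_E = 7; EF_E = 7+6 = 13
ES_F = 7; EF_F = 7+9 = 16
ES_G = max(EF_B=15, EF_C=21, EF_D=22, EF_E=13, EF_F=16) = 22; EF_G = 22+15 = 37
Expected project duration μ = 37 days. Critical path: A → D → G.

Backward pass:
LF_G = 37; LS_G = 37−15 = 22
LF_F = LS_G = 22; LS_F = 22−9 = 13
LF_E = LS_G = 22; LS_E = 22−6 = 16
LF_D = LS_G = 22; LS_D = 22−15 = 7
LF_C = LS_G = 22; LS_C = 22−14 = 8
LF_B = LS_G = 22; LS_B = 22−8 = 14
LF_A = min(LS_B=14, LS_C=8, LS_D=7, LS_E=16, LS_F=13) = 7; LS_A = 7−7 = 0
Slack_E = LS_E − ES_E = 16 − 7 = 9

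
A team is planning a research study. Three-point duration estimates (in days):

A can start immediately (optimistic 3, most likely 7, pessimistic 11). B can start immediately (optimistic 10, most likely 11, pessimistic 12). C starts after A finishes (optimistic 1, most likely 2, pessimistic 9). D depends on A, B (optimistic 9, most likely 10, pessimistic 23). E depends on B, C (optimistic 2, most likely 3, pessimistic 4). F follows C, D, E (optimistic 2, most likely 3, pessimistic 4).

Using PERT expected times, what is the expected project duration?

te_A = (3 + 4·7 + 11)/6 = 42/6 = 7
te_B = (10 + 4·11 + 12)/6 = 66/6 = 11
te_C = (1 + 4·2 + 9)/6 = 18/6 = 3
te_D = (9 + 4·10 + 23)/6 = 72/6 = 12
te_E = (2 + 4·3 + 4)/6 = 18/6 = 3
te_F = (2 + 4·3 + 4)/6 = 18/6 = 3

Forward pass:
ES_A = 0; EF_A = 7
ES_B = 0; EF_B = 11
ES_C = 7; EF_C = 7+3 = 10
ES_D = max(EF_A=7, EF_B=11) = 11; EF_D = 11+12 = 23
ES_E = max(EF_B=11, EF_C=10) = 11; EF_E = 11+3 = 14
ES_F = max(EF_C=10, EF_D=23, EF_E=14) = 23; EF_F = 23+3 = 26
Expected project duration μ = 26 days. Critical path: B → D → F.

26 days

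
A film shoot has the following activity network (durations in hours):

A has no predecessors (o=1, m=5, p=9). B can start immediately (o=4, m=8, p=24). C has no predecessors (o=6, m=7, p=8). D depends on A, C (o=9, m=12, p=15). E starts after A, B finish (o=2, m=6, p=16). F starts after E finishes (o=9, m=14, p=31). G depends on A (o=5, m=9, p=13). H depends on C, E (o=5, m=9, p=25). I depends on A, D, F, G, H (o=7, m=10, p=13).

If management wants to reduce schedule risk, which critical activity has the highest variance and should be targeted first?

te_A = (1 + 4·5 + 9)/6 = 30/6 = 5; σ²_A = ((9−1)/6)² = 1.778
te_B = (4 + 4·8 + 24)/6 = 60/6 = 10; σ²_B = ((24−4)/6)² = 11.111
te_C = (6 + 4·7 + 8)/6 = 42/6 = 7; σ²_C = ((8−6)/6)² = 0.111
te_D = (9 + 4·12 + 15)/6 = 72/6 = 12; σ²_D = ((15−9)/6)² = 1.000
te_E = (2 + 4·6 + 16)/6 = 42/6 = 7; σ²_E = ((16−2)/6)² = 5.444
te_F = (9 + 4·14 + 31)/6 = 96/6 = 16; σ²_F = ((31−9)/6)² = 13.444
te_G = (5 + 4·9 + 13)/6 = 54/6 = 9; σ²_G = ((13−5)/6)² = 1.778
te_H = (5 + 4·9 + 25)/6 = 66/6 = 11; σ²_H = ((25−5)/6)² = 11.111
te_I = (7 + 4·10 + 13)/6 = 60/6 = 10; σ²_I = ((13−7)/6)² = 1.000

Forward pass:
ES_A = 0; EF_A = 5
ES_B = 0; EF_B = 10
ES_C = 0; EF_C = 7
ES_D = max(EF_A=5, EF_C=7) = 7; EF_D = 7+12 = 19
ES_E = max(EF_A=5, EF_B=10) = 10; EF_E = 10+7 = 17
ES_F = 17; EF_F = 17+16 = 33
ES_G = 5; EF_G = 5+9 = 14
ES_H = max(EF_C=7, EF_E=17) = 17; EF_H = 17+11 = 28
ES_I = max(EF_A=5, EF_D=19, EF_F=33, EF_G=14, EF_H=28) = 33; EF_I = 33+10 = 43
Expected project duration μ = 43 hours. Critical path: B → E → F → I.

Variances on critical path: σ²_B=11.111, σ²_E=5.444, σ²_F=13.444, σ²_I=1.000.
Largest is σ²_F = 13.444.

F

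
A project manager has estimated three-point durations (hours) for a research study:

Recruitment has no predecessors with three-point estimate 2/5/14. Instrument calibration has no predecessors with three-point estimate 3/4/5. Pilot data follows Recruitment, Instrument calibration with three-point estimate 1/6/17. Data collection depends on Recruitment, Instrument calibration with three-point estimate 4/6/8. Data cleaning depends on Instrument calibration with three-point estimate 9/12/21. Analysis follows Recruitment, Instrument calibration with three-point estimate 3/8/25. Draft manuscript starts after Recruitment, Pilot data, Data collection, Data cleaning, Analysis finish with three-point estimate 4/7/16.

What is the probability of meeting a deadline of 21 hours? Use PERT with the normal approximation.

te_Recruitment = (2 + 4·5 + 14)/6 = 36/6 = 6; σ²_Recruitment = ((14−2)/6)² = 4.000
te_Instrument calibration = (3 + 4·4 + 5)/6 = 24/6 = 4; σ²_Instrument calibration = ((5−3)/6)² = 0.111
te_Pilot data = (1 + 4·6 + 17)/6 = 42/6 = 7; σ²_Pilot data = ((17−1)/6)² = 7.111
te_Data collection = (4 + 4·6 + 8)/6 = 36/6 = 6; σ²_Data collection = ((8−4)/6)² = 0.444
te_Data cleaning = (9 + 4·12 + 21)/6 = 78/6 = 13; σ²_Data cleaning = ((21−9)/6)² = 4.000
te_Analysis = (3 + 4·8 + 25)/6 = 60/6 = 10; σ²_Analysis = ((25−3)/6)² = 13.444
te_Draft manuscript = (4 + 4·7 + 16)/6 = 48/6 = 8; σ²_Draft manuscript = ((16−4)/6)² = 4.000

Forward pass:
ES_Recruitment = 0; EF_Recruitment = 6
ES_Instrument calibration = 0; EF_Instrument calibration = 4
ES_Pilot data = max(EF_Recruitment=6, EF_Instrument calibration=4) = 6; EF_Pilot data = 6+7 = 13
ES_Data collection = max(EF_Recruitment=6, EF_Instrument calibration=4) = 6; EF_Data collection = 6+6 = 12
ES_Data cleaning = 4; EF_Data cleaning = 4+13 = 17
ES_Analysis = max(EF_Recruitment=6, EF_Instrument calibration=4) = 6; EF_Analysis = 6+10 = 16
ES_Draft manuscript = max(EF_Recruitment=6, EF_Pilot data=13, EF_Data collection=12, EF_Data cleaning=17, EF_Analysis=16) = 17; EF_Draft manuscript = 17+8 = 25
Expected project duration μ = 25 hours. Critical path: Instrument calibration → Data cleaning → Draft manuscript.

Variance along critical path = 0.111 + 4.000 + 4.000 = 8.111; σ = √8.111 = 2.848 hours.
Z = (21 − 25) / 2.848 = -1.404
P(T ≤ 21) = Φ(-1.404) ≈ 0.080

0.080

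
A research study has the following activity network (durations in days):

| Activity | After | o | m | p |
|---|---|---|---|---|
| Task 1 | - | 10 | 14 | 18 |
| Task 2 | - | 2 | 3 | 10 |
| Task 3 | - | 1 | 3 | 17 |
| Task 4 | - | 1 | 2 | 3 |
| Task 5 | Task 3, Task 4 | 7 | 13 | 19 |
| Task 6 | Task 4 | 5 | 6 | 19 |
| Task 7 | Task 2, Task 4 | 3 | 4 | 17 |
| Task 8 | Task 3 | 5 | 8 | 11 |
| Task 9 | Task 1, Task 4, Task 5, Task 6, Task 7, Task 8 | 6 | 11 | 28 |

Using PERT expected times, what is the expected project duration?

31 days

te_Task 1 = (10 + 4·14 + 18)/6 = 84/6 = 14
te_Task 2 = (2 + 4·3 + 10)/6 = 24/6 = 4
te_Task 3 = (1 + 4·3 + 17)/6 = 30/6 = 5
te_Task 4 = (1 + 4·2 + 3)/6 = 12/6 = 2
te_Task 5 = (7 + 4·13 + 19)/6 = 78/6 = 13
te_Task 6 = (5 + 4·6 + 19)/6 = 48/6 = 8
te_Task 7 = (3 + 4·4 + 17)/6 = 36/6 = 6
te_Task 8 = (5 + 4·8 + 11)/6 = 48/6 = 8
te_Task 9 = (6 + 4·11 + 28)/6 = 78/6 = 13

Forward pass:
ES_Task 1 = 0; EF_Task 1 = 14
ES_Task 2 = 0; EF_Task 2 = 4
ES_Task 3 = 0; EF_Task 3 = 5
ES_Task 4 = 0; EF_Task 4 = 2
ES_Task 5 = max(EF_Task 3=5, EF_Task 4=2) = 5; EF_Task 5 = 5+13 = 18
ES_Task 6 = 2; EF_Task 6 = 2+8 = 10
ES_Task 7 = max(EF_Task 2=4, EF_Task 4=2) = 4; EF_Task 7 = 4+6 = 10
ES_Task 8 = 5; EF_Task 8 = 5+8 = 13
ES_Task 9 = max(EF_Task 1=14, EF_Task 4=2, EF_Task 5=18, EF_Task 6=10, EF_Task 7=10, EF_Task 8=13) = 18; EF_Task 9 = 18+13 = 31
Expected project duration μ = 31 days. Critical path: Task 3 → Task 5 → Task 9.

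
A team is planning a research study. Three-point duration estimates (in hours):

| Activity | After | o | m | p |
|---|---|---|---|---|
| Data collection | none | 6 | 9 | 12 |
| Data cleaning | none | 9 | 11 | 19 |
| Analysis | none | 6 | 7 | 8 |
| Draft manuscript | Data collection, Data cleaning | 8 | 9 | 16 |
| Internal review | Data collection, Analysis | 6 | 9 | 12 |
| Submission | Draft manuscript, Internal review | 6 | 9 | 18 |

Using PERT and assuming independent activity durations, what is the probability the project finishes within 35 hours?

te_Data collection = (6 + 4·9 + 12)/6 = 54/6 = 9; σ²_Data collection = ((12−6)/6)² = 1.000
te_Data cleaning = (9 + 4·11 + 19)/6 = 72/6 = 12; σ²_Data cleaning = ((19−9)/6)² = 2.778
te_Analysis = (6 + 4·7 + 8)/6 = 42/6 = 7; σ²_Analysis = ((8−6)/6)² = 0.111
te_Draft manuscript = (8 + 4·9 + 16)/6 = 60/6 = 10; σ²_Draft manuscript = ((16−8)/6)² = 1.778
te_Internal review = (6 + 4·9 + 12)/6 = 54/6 = 9; σ²_Internal review = ((12−6)/6)² = 1.000
te_Submission = (6 + 4·9 + 18)/6 = 60/6 = 10; σ²_Submission = ((18−6)/6)² = 4.000

Forward pass:
ES_Data collection = 0; EF_Data collection = 9
ES_Data cleaning = 0; EF_Data cleaning = 12
ES_Analysis = 0; EF_Analysis = 7
ES_Draft manuscript = max(EF_Data collection=9, EF_Data cleaning=12) = 12; EF_Draft manuscript = 12+10 = 22
ES_Internal review = max(EF_Data collection=9, EF_Analysis=7) = 9; EF_Internal review = 9+9 = 18
ES_Submission = max(EF_Draft manuscript=22, EF_Internal review=18) = 22; EF_Submission = 22+10 = 32
Expected project duration μ = 32 hours. Critical path: Data cleaning → Draft manuscript → Submission.

Variance along critical path = 2.778 + 1.778 + 4.000 = 8.556; σ = √8.556 = 2.925 hours.
Z = (35 − 32) / 2.925 = 1.026
P(T ≤ 35) = Φ(1.026) ≈ 0.847

0.847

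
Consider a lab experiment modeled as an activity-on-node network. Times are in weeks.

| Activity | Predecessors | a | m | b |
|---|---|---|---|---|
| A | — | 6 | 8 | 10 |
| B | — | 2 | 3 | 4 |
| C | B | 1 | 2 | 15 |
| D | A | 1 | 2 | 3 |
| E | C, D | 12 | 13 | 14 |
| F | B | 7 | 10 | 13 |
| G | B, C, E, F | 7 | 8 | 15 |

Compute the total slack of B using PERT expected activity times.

3 weeks

te_A = (6 + 4·8 + 10)/6 = 48/6 = 8
te_B = (2 + 4·3 + 4)/6 = 18/6 = 3
te_C = (1 + 4·2 + 15)/6 = 24/6 = 4
te_D = (1 + 4·2 + 3)/6 = 12/6 = 2
te_E = (12 + 4·13 + 14)/6 = 78/6 = 13
te_F = (7 + 4·10 + 13)/6 = 60/6 = 10
te_G = (7 + 4·8 + 15)/6 = 54/6 = 9

Forward pass:
ES_A = 0; EF_A = 8
ES_B = 0; EF_B = 3
ES_C = 3; EF_C = 3+4 = 7
ES_D = 8; EF_D = 8+2 = 10
ES_E = max(EF_C=7, EF_D=10) = 10; EF_E = 10+13 = 23
ES_F = 3; EF_F = 3+10 = 13
ES_G = max(EF_B=3, EF_C=7, EF_E=23, EF_F=13) = 23; EF_G = 23+9 = 32
Expected project duration μ = 32 weeks. Critical path: A → D → E → G.

Backward pass:
LF_G = 32; LS_G = 32−9 = 23
LF_F = LS_G = 23; LS_F = 23−10 = 13
LF_E = LS_G = 23; LS_E = 23−13 = 10
LF_D = LS_E = 10; LS_D = 10−2 = 8
LF_C = min(LS_E=10, LS_G=23) = 10; LS_C = 10−4 = 6
LF_B = min(LS_C=6, LS_F=13, LS_G=23) = 6; LS_B = 6−3 = 3
LF_A = LS_D = 8; LS_A = 8−8 = 0
Slack_B = LS_B − ES_B = 3 − 0 = 3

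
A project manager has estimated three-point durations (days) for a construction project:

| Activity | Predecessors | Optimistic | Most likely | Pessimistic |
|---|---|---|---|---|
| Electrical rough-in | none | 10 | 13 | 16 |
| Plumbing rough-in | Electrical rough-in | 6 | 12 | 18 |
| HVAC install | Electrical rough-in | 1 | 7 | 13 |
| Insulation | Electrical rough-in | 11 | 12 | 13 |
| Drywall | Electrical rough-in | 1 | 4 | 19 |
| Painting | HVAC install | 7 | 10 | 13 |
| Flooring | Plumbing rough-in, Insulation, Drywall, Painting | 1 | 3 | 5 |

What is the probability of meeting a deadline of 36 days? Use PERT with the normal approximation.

0.881

te_Electrical rough-in = (10 + 4·13 + 16)/6 = 78/6 = 13; σ²_Electrical rough-in = ((16−10)/6)² = 1.000
te_Plumbing rough-in = (6 + 4·12 + 18)/6 = 72/6 = 12; σ²_Plumbing rough-in = ((18−6)/6)² = 4.000
te_HVAC install = (1 + 4·7 + 13)/6 = 42/6 = 7; σ²_HVAC install = ((13−1)/6)² = 4.000
te_Insulation = (11 + 4·12 + 13)/6 = 72/6 = 12; σ²_Insulation = ((13−11)/6)² = 0.111
te_Drywall = (1 + 4·4 + 19)/6 = 36/6 = 6; σ²_Drywall = ((19−1)/6)² = 9.000
te_Painting = (7 + 4·10 + 13)/6 = 60/6 = 10; σ²_Painting = ((13−7)/6)² = 1.000
te_Flooring = (1 + 4·3 + 5)/6 = 18/6 = 3; σ²_Flooring = ((5−1)/6)² = 0.444

Forward pass:
ES_Electrical rough-in = 0; EF_Electrical rough-in = 13
ES_Plumbing rough-in = 13; EF_Plumbing rough-in = 13+12 = 25
ES_HVAC install = 13; EF_HVAC install = 13+7 = 20
ES_Insulation = 13; EF_Insulation = 13+12 = 25
ES_Drywall = 13; EF_Drywall = 13+6 = 19
ES_Painting = 20; EF_Painting = 20+10 = 30
ES_Flooring = max(EF_Plumbing rough-in=25, EF_Insulation=25, EF_Drywall=19, EF_Painting=30) = 30; EF_Flooring = 30+3 = 33
Expected project duration μ = 33 days. Critical path: Electrical rough-in → HVAC install → Painting → Flooring.

Variance along critical path = 1.000 + 4.000 + 1.000 + 0.444 = 6.444; σ = √6.444 = 2.539 days.
Z = (36 − 33) / 2.539 = 1.182
P(T ≤ 36) = Φ(1.182) ≈ 0.881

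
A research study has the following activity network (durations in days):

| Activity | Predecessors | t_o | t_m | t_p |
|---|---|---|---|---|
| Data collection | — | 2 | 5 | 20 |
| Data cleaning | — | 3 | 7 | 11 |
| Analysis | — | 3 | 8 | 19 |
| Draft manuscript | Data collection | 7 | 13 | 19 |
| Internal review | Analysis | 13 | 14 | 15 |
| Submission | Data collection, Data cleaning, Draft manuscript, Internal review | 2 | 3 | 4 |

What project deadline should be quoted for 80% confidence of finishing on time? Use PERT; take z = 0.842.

te_Data collection = (2 + 4·5 + 20)/6 = 42/6 = 7; σ²_Data collection = ((20−2)/6)² = 9.000
te_Data cleaning = (3 + 4·7 + 11)/6 = 42/6 = 7; σ²_Data cleaning = ((11−3)/6)² = 1.778
te_Analysis = (3 + 4·8 + 19)/6 = 54/6 = 9; σ²_Analysis = ((19−3)/6)² = 7.111
te_Draft manuscript = (7 + 4·13 + 19)/6 = 78/6 = 13; σ²_Draft manuscript = ((19−7)/6)² = 4.000
te_Internal review = (13 + 4·14 + 15)/6 = 84/6 = 14; σ²_Internal review = ((15−13)/6)² = 0.111
te_Submission = (2 + 4·3 + 4)/6 = 18/6 = 3; σ²_Submission = ((4−2)/6)² = 0.111

Forward pass:
ES_Data collection = 0; EF_Data collection = 7
ES_Data cleaning = 0; EF_Data cleaning = 7
ES_Analysis = 0; EF_Analysis = 9
ES_Draft manuscript = 7; EF_Draft manuscript = 7+13 = 20
ES_Internal review = 9; EF_Internal review = 9+14 = 23
ES_Submission = max(EF_Data collection=7, EF_Data cleaning=7, EF_Draft manuscript=20, EF_Internal review=23) = 23; EF_Submission = 23+3 = 26
Expected project duration μ = 26 days. Critical path: Analysis → Internal review → Submission.

Variance along critical path = 7.111 + 0.111 + 0.111 = 7.333; σ = 2.708 days.
D = μ + z·σ = 26 + 0.842·2.708 = 28.3 days

28.3 days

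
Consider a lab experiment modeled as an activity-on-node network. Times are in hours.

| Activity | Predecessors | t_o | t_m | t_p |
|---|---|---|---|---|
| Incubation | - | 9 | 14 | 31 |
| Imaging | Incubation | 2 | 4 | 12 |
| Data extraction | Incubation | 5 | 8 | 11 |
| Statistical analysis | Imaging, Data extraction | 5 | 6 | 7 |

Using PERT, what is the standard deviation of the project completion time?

te_Incubation = (9 + 4·14 + 31)/6 = 96/6 = 16; σ²_Incubation = ((31−9)/6)² = 13.444
te_Imaging = (2 + 4·4 + 12)/6 = 30/6 = 5; σ²_Imaging = ((12−2)/6)² = 2.778
te_Data extraction = (5 + 4·8 + 11)/6 = 48/6 = 8; σ²_Data extraction = ((11−5)/6)² = 1.000
te_Statistical analysis = (5 + 4·6 + 7)/6 = 36/6 = 6; σ²_Statistical analysis = ((7−5)/6)² = 0.111

Forward pass:
ES_Incubation = 0; EF_Incubation = 16
ES_Imaging = 16; EF_Imaging = 16+5 = 21
ES_Data extraction = 16; EF_Data extraction = 16+8 = 24
ES_Statistical analysis = max(EF_Imaging=21, EF_Data extraction=24) = 24; EF_Statistical analysis = 24+6 = 30
Expected project duration μ = 30 hours. Critical path: Incubation → Data extraction → Statistical analysis.

Variance along critical path = 13.444 + 1.000 + 0.111 = 14.556
σ = √14.556 = 3.815 hours

3.82 hours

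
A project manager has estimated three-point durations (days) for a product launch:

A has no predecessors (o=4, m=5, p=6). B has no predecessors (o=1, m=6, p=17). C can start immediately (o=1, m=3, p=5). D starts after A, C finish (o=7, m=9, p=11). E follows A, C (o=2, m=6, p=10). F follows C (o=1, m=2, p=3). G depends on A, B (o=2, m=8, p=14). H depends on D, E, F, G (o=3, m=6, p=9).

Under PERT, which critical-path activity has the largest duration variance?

te_A = (4 + 4·5 + 6)/6 = 30/6 = 5; σ²_A = ((6−4)/6)² = 0.111
te_B = (1 + 4·6 + 17)/6 = 42/6 = 7; σ²_B = ((17−1)/6)² = 7.111
te_C = (1 + 4·3 + 5)/6 = 18/6 = 3; σ²_C = ((5−1)/6)² = 0.444
te_D = (7 + 4·9 + 11)/6 = 54/6 = 9; σ²_D = ((11−7)/6)² = 0.444
te_E = (2 + 4·6 + 10)/6 = 36/6 = 6; σ²_E = ((10−2)/6)² = 1.778
te_F = (1 + 4·2 + 3)/6 = 12/6 = 2; σ²_F = ((3−1)/6)² = 0.111
te_G = (2 + 4·8 + 14)/6 = 48/6 = 8; σ²_G = ((14−2)/6)² = 4.000
te_H = (3 + 4·6 + 9)/6 = 36/6 = 6; σ²_H = ((9−3)/6)² = 1.000

Forward pass:
ES_A = 0; EF_A = 5
ES_B = 0; EF_B = 7
ES_C = 0; EF_C = 3
ES_D = max(EF_A=5, EF_C=3) = 5; EF_D = 5+9 = 14
ES_E = max(EF_A=5, EF_C=3) = 5; EF_E = 5+6 = 11
ES_F = 3; EF_F = 3+2 = 5
ES_G = max(EF_A=5, EF_B=7) = 7; EF_G = 7+8 = 15
ES_H = max(EF_D=14, EF_E=11, EF_F=5, EF_G=15) = 15; EF_H = 15+6 = 21
Expected project duration μ = 21 days. Critical path: B → G → H.

Variances on critical path: σ²_B=7.111, σ²_G=4.000, σ²_H=1.000.
Largest is σ²_B = 7.111.

B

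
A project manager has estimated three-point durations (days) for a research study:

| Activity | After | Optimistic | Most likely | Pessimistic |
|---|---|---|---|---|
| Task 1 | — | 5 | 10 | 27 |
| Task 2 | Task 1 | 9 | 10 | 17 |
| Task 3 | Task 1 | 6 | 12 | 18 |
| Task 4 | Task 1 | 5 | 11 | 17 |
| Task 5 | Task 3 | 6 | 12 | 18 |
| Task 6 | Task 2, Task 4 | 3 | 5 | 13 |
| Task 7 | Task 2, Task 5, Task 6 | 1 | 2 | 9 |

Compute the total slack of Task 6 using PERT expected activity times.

te_Task 1 = (5 + 4·10 + 27)/6 = 72/6 = 12
te_Task 2 = (9 + 4·10 + 17)/6 = 66/6 = 11
te_Task 3 = (6 + 4·12 + 18)/6 = 72/6 = 12
te_Task 4 = (5 + 4·11 + 17)/6 = 66/6 = 11
te_Task 5 = (6 + 4·12 + 18)/6 = 72/6 = 12
te_Task 6 = (3 + 4·5 + 13)/6 = 36/6 = 6
te_Task 7 = (1 + 4·2 + 9)/6 = 18/6 = 3

Forward pass:
ES_Task 1 = 0; EF_Task 1 = 12
ES_Task 2 = 12; EF_Task 2 = 12+11 = 23
ES_Task 3 = 12; EF_Task 3 = 12+12 = 24
ES_Task 4 = 12; EF_Task 4 = 12+11 = 23
ES_Task 5 = 24; EF_Task 5 = 24+12 = 36
ES_Task 6 = max(EF_Task 2=23, EF_Task 4=23) = 23; EF_Task 6 = 23+6 = 29
ES_Task 7 = max(EF_Task 2=23, EF_Task 5=36, EF_Task 6=29) = 36; EF_Task 7 = 36+3 = 39
Expected project duration μ = 39 days. Critical path: Task 1 → Task 3 → Task 5 → Task 7.

Backward pass:
LF_Task 7 = 39; LS_Task 7 = 39−3 = 36
LF_Task 6 = LS_Task 7 = 36; LS_Task 6 = 36−6 = 30
LF_Task 5 = LS_Task 7 = 36; LS_Task 5 = 36−12 = 24
LF_Task 4 = LS_Task 6 = 30; LS_Task 4 = 30−11 = 19
LF_Task 3 = LS_Task 5 = 24; LS_Task 3 = 24−12 = 12
LF_Task 2 = min(LS_Task 6=30, LS_Task 7=36) = 30; LS_Task 2 = 30−11 = 19
LF_Task 1 = min(LS_Task 2=19, LS_Task 3=12, LS_Task 4=19) = 12; LS_Task 1 = 12−12 = 0
Slack_Task 6 = LS_Task 6 − ES_Task 6 = 30 − 23 = 7

7 days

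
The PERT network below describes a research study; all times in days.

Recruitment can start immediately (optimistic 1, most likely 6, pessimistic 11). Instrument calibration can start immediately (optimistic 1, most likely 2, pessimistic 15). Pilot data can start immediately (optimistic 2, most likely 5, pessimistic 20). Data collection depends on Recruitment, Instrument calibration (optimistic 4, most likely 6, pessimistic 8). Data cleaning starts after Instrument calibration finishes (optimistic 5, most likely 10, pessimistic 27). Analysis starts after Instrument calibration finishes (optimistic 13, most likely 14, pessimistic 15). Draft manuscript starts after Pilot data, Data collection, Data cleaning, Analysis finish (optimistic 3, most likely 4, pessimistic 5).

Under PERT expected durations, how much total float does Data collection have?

6 days

te_Recruitment = (1 + 4·6 + 11)/6 = 36/6 = 6
te_Instrument calibration = (1 + 4·2 + 15)/6 = 24/6 = 4
te_Pilot data = (2 + 4·5 + 20)/6 = 42/6 = 7
te_Data collection = (4 + 4·6 + 8)/6 = 36/6 = 6
te_Data cleaning = (5 + 4·10 + 27)/6 = 72/6 = 12
te_Analysis = (13 + 4·14 + 15)/6 = 84/6 = 14
te_Draft manuscript = (3 + 4·4 + 5)/6 = 24/6 = 4

Forward pass:
ES_Recruitment = 0; EF_Recruitment = 6
ES_Instrument calibration = 0; EF_Instrument calibration = 4
ES_Pilot data = 0; EF_Pilot data = 7
ES_Data collection = max(EF_Recruitment=6, EF_Instrument calibration=4) = 6; EF_Data collection = 6+6 = 12
ES_Data cleaning = 4; EF_Data cleaning = 4+12 = 16
ES_Analysis = 4; EF_Analysis = 4+14 = 18
ES_Draft manuscript = max(EF_Pilot data=7, EF_Data collection=12, EF_Data cleaning=16, EF_Analysis=18) = 18; EF_Draft manuscript = 18+4 = 22
Expected project duration μ = 22 days. Critical path: Instrument calibration → Analysis → Draft manuscript.

Backward pass:
LF_Draft manuscript = 22; LS_Draft manuscript = 22−4 = 18
LF_Analysis = LS_Draft manuscript = 18; LS_Analysis = 18−14 = 4
LF_Data cleaning = LS_Draft manuscript = 18; LS_Data cleaning = 18−12 = 6
LF_Data collection = LS_Draft manuscript = 18; LS_Data collection = 18−6 = 12
LF_Pilot data = LS_Draft manuscript = 18; LS_Pilot data = 18−7 = 11
LF_Instrument calibration = min(LS_Data collection=12, LS_Data cleaning=6, LS_Analysis=4) = 4; LS_Instrument calibration = 4−4 = 0
LF_Recruitment = LS_Data collection = 12; LS_Recruitment = 12−6 = 6
Slack_Data collection = LS_Data collection − ES_Data collection = 12 − 6 = 6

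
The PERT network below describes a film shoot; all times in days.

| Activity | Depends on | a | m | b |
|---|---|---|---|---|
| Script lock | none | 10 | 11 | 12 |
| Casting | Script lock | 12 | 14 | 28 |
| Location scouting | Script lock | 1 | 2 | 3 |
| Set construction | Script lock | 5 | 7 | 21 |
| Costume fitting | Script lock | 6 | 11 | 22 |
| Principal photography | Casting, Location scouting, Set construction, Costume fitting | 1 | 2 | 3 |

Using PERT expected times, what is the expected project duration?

te_Script lock = (10 + 4·11 + 12)/6 = 66/6 = 11
te_Casting = (12 + 4·14 + 28)/6 = 96/6 = 16
te_Location scouting = (1 + 4·2 + 3)/6 = 12/6 = 2
te_Set construction = (5 + 4·7 + 21)/6 = 54/6 = 9
te_Costume fitting = (6 + 4·11 + 22)/6 = 72/6 = 12
te_Principal photography = (1 + 4·2 + 3)/6 = 12/6 = 2

Forward pass:
ES_Script lock = 0; EF_Script lock = 11
ES_Casting = 11; EF_Casting = 11+16 = 27
ES_Location scouting = 11; EF_Location scouting = 11+2 = 13
ES_Set construction = 11; EF_Set construction = 11+9 = 20
ES_Costume fitting = 11; EF_Costume fitting = 11+12 = 23
ES_Principal photography = max(EF_Casting=27, EF_Location scouting=13, EF_Set construction=20, EF_Costume fitting=23) = 27; EF_Principal photography = 27+2 = 29
Expected project duration μ = 29 days. Critical path: Script lock → Casting → Principal photography.

29 days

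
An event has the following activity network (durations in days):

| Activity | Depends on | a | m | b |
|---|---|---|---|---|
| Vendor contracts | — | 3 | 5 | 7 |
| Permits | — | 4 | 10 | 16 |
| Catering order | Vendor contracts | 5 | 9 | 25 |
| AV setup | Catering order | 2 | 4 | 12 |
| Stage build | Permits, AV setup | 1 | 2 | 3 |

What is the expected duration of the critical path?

te_Vendor contracts = (3 + 4·5 + 7)/6 = 30/6 = 5
te_Permits = (4 + 4·10 + 16)/6 = 60/6 = 10
te_Catering order = (5 + 4·9 + 25)/6 = 66/6 = 11
te_AV setup = (2 + 4·4 + 12)/6 = 30/6 = 5
te_Stage build = (1 + 4·2 + 3)/6 = 12/6 = 2

Forward pass:
ES_Vendor contracts = 0; EF_Vendor contracts = 5
ES_Permits = 0; EF_Permits = 10
ES_Catering order = 5; EF_Catering order = 5+11 = 16
ES_AV setup = 16; EF_AV setup = 16+5 = 21
ES_Stage build = max(EF_Permits=10, EF_AV setup=21) = 21; EF_Stage build = 21+2 = 23
Expected project duration μ = 23 days. Critical path: Vendor contracts → Catering order → AV setup → Stage build.

23 days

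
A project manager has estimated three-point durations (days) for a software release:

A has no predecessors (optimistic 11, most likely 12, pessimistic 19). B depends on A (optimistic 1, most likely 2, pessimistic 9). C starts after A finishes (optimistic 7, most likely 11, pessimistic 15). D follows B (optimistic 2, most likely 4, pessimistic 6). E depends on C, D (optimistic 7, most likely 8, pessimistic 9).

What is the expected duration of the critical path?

te_A = (11 + 4·12 + 19)/6 = 78/6 = 13
te_B = (1 + 4·2 + 9)/6 = 18/6 = 3
te_C = (7 + 4·11 + 15)/6 = 66/6 = 11
te_D = (2 + 4·4 + 6)/6 = 24/6 = 4
te_E = (7 + 4·8 + 9)/6 = 48/6 = 8

Forward pass:
ES_A = 0; EF_A = 13
ES_B = 13; EF_B = 13+3 = 16
ES_C = 13; EF_C = 13+11 = 24
ES_D = 16; EF_D = 16+4 = 20
ES_E = max(EF_C=24, EF_D=20) = 24; EF_E = 24+8 = 32
Expected project duration μ = 32 days. Critical path: A → C → E.

32 days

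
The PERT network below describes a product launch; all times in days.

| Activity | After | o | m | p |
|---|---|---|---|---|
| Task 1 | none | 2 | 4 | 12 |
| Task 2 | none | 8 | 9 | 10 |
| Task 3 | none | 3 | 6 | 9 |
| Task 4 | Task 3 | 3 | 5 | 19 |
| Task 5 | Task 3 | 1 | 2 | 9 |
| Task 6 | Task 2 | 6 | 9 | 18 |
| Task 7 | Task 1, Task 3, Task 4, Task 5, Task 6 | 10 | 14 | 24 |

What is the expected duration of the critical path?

34 days

te_Task 1 = (2 + 4·4 + 12)/6 = 30/6 = 5
te_Task 2 = (8 + 4·9 + 10)/6 = 54/6 = 9
te_Task 3 = (3 + 4·6 + 9)/6 = 36/6 = 6
te_Task 4 = (3 + 4·5 + 19)/6 = 42/6 = 7
te_Task 5 = (1 + 4·2 + 9)/6 = 18/6 = 3
te_Task 6 = (6 + 4·9 + 18)/6 = 60/6 = 10
te_Task 7 = (10 + 4·14 + 24)/6 = 90/6 = 15

Forward pass:
ES_Task 1 = 0; EF_Task 1 = 5
ES_Task 2 = 0; EF_Task 2 = 9
ES_Task 3 = 0; EF_Task 3 = 6
ES_Task 4 = 6; EF_Task 4 = 6+7 = 13
ES_Task 5 = 6; EF_Task 5 = 6+3 = 9
ES_Task 6 = 9; EF_Task 6 = 9+10 = 19
ES_Task 7 = max(EF_Task 1=5, EF_Task 3=6, EF_Task 4=13, EF_Task 5=9, EF_Task 6=19) = 19; EF_Task 7 = 19+15 = 34
Expected project duration μ = 34 days. Critical path: Task 2 → Task 6 → Task 7.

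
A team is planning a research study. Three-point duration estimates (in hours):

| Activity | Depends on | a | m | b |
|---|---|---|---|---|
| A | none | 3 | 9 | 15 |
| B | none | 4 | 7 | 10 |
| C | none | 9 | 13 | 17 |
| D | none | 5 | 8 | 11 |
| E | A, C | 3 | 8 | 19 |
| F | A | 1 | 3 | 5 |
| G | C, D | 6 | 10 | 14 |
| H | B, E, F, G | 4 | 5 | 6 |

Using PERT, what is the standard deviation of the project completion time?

te_A = (3 + 4·9 + 15)/6 = 54/6 = 9; σ²_A = ((15−3)/6)² = 4.000
te_B = (4 + 4·7 + 10)/6 = 42/6 = 7; σ²_B = ((10−4)/6)² = 1.000
te_C = (9 + 4·13 + 17)/6 = 78/6 = 13; σ²_C = ((17−9)/6)² = 1.778
te_D = (5 + 4·8 + 11)/6 = 48/6 = 8; σ²_D = ((11−5)/6)² = 1.000
te_E = (3 + 4·8 + 19)/6 = 54/6 = 9; σ²_E = ((19−3)/6)² = 7.111
te_F = (1 + 4·3 + 5)/6 = 18/6 = 3; σ²_F = ((5−1)/6)² = 0.444
te_G = (6 + 4·10 + 14)/6 = 60/6 = 10; σ²_G = ((14−6)/6)² = 1.778
te_H = (4 + 4·5 + 6)/6 = 30/6 = 5; σ²_H = ((6−4)/6)² = 0.111

Forward pass:
ES_A = 0; EF_A = 9
ES_B = 0; EF_B = 7
ES_C = 0; EF_C = 13
ES_D = 0; EF_D = 8
ES_E = max(EF_A=9, EF_C=13) = 13; EF_E = 13+9 = 22
ES_F = 9; EF_F = 9+3 = 12
ES_G = max(EF_C=13, EF_D=8) = 13; EF_G = 13+10 = 23
ES_H = max(EF_B=7, EF_E=22, EF_F=12, EF_G=23) = 23; EF_H = 23+5 = 28
Expected project duration μ = 28 hours. Critical path: C → G → H.

Variance along critical path = 1.778 + 1.778 + 0.111 = 3.667
σ = √3.667 = 1.915 hours

1.91 hours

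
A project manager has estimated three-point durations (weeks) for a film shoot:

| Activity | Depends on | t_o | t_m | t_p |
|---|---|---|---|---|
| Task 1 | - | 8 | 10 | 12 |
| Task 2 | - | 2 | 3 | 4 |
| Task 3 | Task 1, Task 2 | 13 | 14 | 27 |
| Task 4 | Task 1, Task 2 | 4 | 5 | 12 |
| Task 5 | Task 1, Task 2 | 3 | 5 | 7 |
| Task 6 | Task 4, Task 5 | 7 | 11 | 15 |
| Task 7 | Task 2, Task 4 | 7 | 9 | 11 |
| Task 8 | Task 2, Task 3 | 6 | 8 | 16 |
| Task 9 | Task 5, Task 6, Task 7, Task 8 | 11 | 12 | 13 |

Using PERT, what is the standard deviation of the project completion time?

2.96 weeks

te_Task 1 = (8 + 4·10 + 12)/6 = 60/6 = 10; σ²_Task 1 = ((12−8)/6)² = 0.444
te_Task 2 = (2 + 4·3 + 4)/6 = 18/6 = 3; σ²_Task 2 = ((4−2)/6)² = 0.111
te_Task 3 = (13 + 4·14 + 27)/6 = 96/6 = 16; σ²_Task 3 = ((27−13)/6)² = 5.444
te_Task 4 = (4 + 4·5 + 12)/6 = 36/6 = 6; σ²_Task 4 = ((12−4)/6)² = 1.778
te_Task 5 = (3 + 4·5 + 7)/6 = 30/6 = 5; σ²_Task 5 = ((7−3)/6)² = 0.444
te_Task 6 = (7 + 4·11 + 15)/6 = 66/6 = 11; σ²_Task 6 = ((15−7)/6)² = 1.778
te_Task 7 = (7 + 4·9 + 11)/6 = 54/6 = 9; σ²_Task 7 = ((11−7)/6)² = 0.444
te_Task 8 = (6 + 4·8 + 16)/6 = 54/6 = 9; σ²_Task 8 = ((16−6)/6)² = 2.778
te_Task 9 = (11 + 4·12 + 13)/6 = 72/6 = 12; σ²_Task 9 = ((13−11)/6)² = 0.111

Forward pass:
ES_Task 1 = 0; EF_Task 1 = 10
ES_Task 2 = 0; EF_Task 2 = 3
ES_Task 3 = max(EF_Task 1=10, EF_Task 2=3) = 10; EF_Task 3 = 10+16 = 26
ES_Task 4 = max(EF_Task 1=10, EF_Task 2=3) = 10; EF_Task 4 = 10+6 = 16
ES_Task 5 = max(EF_Task 1=10, EF_Task 2=3) = 10; EF_Task 5 = 10+5 = 15
ES_Task 6 = max(EF_Task 4=16, EF_Task 5=15) = 16; EF_Task 6 = 16+11 = 27
ES_Task 7 = max(EF_Task 2=3, EF_Task 4=16) = 16; EF_Task 7 = 16+9 = 25
ES_Task 8 = max(EF_Task 2=3, EF_Task 3=26) = 26; EF_Task 8 = 26+9 = 35
ES_Task 9 = max(EF_Task 5=15, EF_Task 6=27, EF_Task 7=25, EF_Task 8=35) = 35; EF_Task 9 = 35+12 = 47
Expected project duration μ = 47 weeks. Critical path: Task 1 → Task 3 → Task 8 → Task 9.

Variance along critical path = 0.444 + 5.444 + 2.778 + 0.111 = 8.778
σ = √8.778 = 2.963 weeks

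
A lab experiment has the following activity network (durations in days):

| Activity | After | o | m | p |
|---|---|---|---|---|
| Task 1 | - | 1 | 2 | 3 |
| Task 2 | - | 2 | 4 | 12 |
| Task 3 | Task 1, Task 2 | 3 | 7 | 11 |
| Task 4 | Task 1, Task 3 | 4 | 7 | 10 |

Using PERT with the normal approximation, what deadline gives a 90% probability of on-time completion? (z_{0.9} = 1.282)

te_Task 1 = (1 + 4·2 + 3)/6 = 12/6 = 2; σ²_Task 1 = ((3−1)/6)² = 0.111
te_Task 2 = (2 + 4·4 + 12)/6 = 30/6 = 5; σ²_Task 2 = ((12−2)/6)² = 2.778
te_Task 3 = (3 + 4·7 + 11)/6 = 42/6 = 7; σ²_Task 3 = ((11−3)/6)² = 1.778
te_Task 4 = (4 + 4·7 + 10)/6 = 42/6 = 7; σ²_Task 4 = ((10−4)/6)² = 1.000

Forward pass:
ES_Task 1 = 0; EF_Task 1 = 2
ES_Task 2 = 0; EF_Task 2 = 5
ES_Task 3 = max(EF_Task 1=2, EF_Task 2=5) = 5; EF_Task 3 = 5+7 = 12
ES_Task 4 = max(EF_Task 1=2, EF_Task 3=12) = 12; EF_Task 4 = 12+7 = 19
Expected project duration μ = 19 days. Critical path: Task 2 → Task 3 → Task 4.

Variance along critical path = 2.778 + 1.778 + 1.000 = 5.556; σ = 2.357 days.
D = μ + z·σ = 19 + 1.282·2.357 = 22.0 days

22.0 days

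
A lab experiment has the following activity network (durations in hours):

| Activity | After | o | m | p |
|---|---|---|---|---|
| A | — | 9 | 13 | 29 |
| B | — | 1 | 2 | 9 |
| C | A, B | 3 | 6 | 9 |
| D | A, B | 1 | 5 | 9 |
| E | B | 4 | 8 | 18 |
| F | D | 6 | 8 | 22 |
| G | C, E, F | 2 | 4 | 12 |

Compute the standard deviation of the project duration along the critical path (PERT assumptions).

4.77 hours

te_A = (9 + 4·13 + 29)/6 = 90/6 = 15; σ²_A = ((29−9)/6)² = 11.111
te_B = (1 + 4·2 + 9)/6 = 18/6 = 3; σ²_B = ((9−1)/6)² = 1.778
te_C = (3 + 4·6 + 9)/6 = 36/6 = 6; σ²_C = ((9−3)/6)² = 1.000
te_D = (1 + 4·5 + 9)/6 = 30/6 = 5; σ²_D = ((9−1)/6)² = 1.778
te_E = (4 + 4·8 + 18)/6 = 54/6 = 9; σ²_E = ((18−4)/6)² = 5.444
te_F = (6 + 4·8 + 22)/6 = 60/6 = 10; σ²_F = ((22−6)/6)² = 7.111
te_G = (2 + 4·4 + 12)/6 = 30/6 = 5; σ²_G = ((12−2)/6)² = 2.778

Forward pass:
ES_A = 0; EF_A = 15
ES_B = 0; EF_B = 3
ES_C = max(EF_A=15, EF_B=3) = 15; EF_C = 15+6 = 21
ES_D = max(EF_A=15, EF_B=3) = 15; EF_D = 15+5 = 20
ES_E = 3; EF_E = 3+9 = 12
ES_F = 20; EF_F = 20+10 = 30
ES_G = max(EF_C=21, EF_E=12, EF_F=30) = 30; EF_G = 30+5 = 35
Expected project duration μ = 35 hours. Critical path: A → D → F → G.

Variance along critical path = 11.111 + 1.778 + 7.111 + 2.778 = 22.778
σ = √22.778 = 4.773 hours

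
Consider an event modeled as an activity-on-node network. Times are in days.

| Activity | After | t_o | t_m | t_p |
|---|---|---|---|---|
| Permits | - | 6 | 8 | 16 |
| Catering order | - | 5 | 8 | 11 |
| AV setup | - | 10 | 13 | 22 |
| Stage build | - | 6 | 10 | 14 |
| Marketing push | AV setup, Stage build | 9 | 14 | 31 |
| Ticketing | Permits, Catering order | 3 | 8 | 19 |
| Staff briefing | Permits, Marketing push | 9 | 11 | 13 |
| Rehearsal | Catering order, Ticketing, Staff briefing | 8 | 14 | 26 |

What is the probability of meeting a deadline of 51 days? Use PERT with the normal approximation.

te_Permits = (6 + 4·8 + 16)/6 = 54/6 = 9; σ²_Permits = ((16−6)/6)² = 2.778
te_Catering order = (5 + 4·8 + 11)/6 = 48/6 = 8; σ²_Catering order = ((11−5)/6)² = 1.000
te_AV setup = (10 + 4·13 + 22)/6 = 84/6 = 14; σ²_AV setup = ((22−10)/6)² = 4.000
te_Stage build = (6 + 4·10 + 14)/6 = 60/6 = 10; σ²_Stage build = ((14−6)/6)² = 1.778
te_Marketing push = (9 + 4·14 + 31)/6 = 96/6 = 16; σ²_Marketing push = ((31−9)/6)² = 13.444
te_Ticketing = (3 + 4·8 + 19)/6 = 54/6 = 9; σ²_Ticketing = ((19−3)/6)² = 7.111
te_Staff briefing = (9 + 4·11 + 13)/6 = 66/6 = 11; σ²_Staff briefing = ((13−9)/6)² = 0.444
te_Rehearsal = (8 + 4·14 + 26)/6 = 90/6 = 15; σ²_Rehearsal = ((26−8)/6)² = 9.000

Forward pass:
ES_Permits = 0; EF_Permits = 9
ES_Catering order = 0; EF_Catering order = 8
ES_AV setup = 0; EF_AV setup = 14
ES_Stage build = 0; EF_Stage build = 10
ES_Marketing push = max(EF_AV setup=14, EF_Stage build=10) = 14; EF_Marketing push = 14+16 = 30
ES_Ticketing = max(EF_Permits=9, EF_Catering order=8) = 9; EF_Ticketing = 9+9 = 18
ES_Staff briefing = max(EF_Permits=9, EF_Marketing push=30) = 30; EF_Staff briefing = 30+11 = 41
ES_Rehearsal = max(EF_Catering order=8, EF_Ticketing=18, EF_Staff briefing=41) = 41; EF_Rehearsal = 41+15 = 56
Expected project duration μ = 56 days. Critical path: AV setup → Marketing push → Staff briefing → Rehearsal.

Variance along critical path = 4.000 + 13.444 + 0.444 + 9.000 = 26.889; σ = √26.889 = 5.185 days.
Z = (51 − 56) / 5.185 = -0.964
P(T ≤ 51) = Φ(-0.964) ≈ 0.167

0.167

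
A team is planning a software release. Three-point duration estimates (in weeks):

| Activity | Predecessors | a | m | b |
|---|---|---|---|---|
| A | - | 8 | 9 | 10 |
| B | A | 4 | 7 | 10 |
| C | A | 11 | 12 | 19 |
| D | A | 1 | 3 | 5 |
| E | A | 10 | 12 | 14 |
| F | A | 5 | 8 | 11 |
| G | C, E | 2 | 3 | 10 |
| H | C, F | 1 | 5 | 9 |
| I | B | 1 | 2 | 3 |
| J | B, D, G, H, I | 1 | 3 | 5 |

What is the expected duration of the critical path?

te_A = (8 + 4·9 + 10)/6 = 54/6 = 9
te_B = (4 + 4·7 + 10)/6 = 42/6 = 7
te_C = (11 + 4·12 + 19)/6 = 78/6 = 13
te_D = (1 + 4·3 + 5)/6 = 18/6 = 3
te_E = (10 + 4·12 + 14)/6 = 72/6 = 12
te_F = (5 + 4·8 + 11)/6 = 48/6 = 8
te_G = (2 + 4·3 + 10)/6 = 24/6 = 4
te_H = (1 + 4·5 + 9)/6 = 30/6 = 5
te_I = (1 + 4·2 + 3)/6 = 12/6 = 2
te_J = (1 + 4·3 + 5)/6 = 18/6 = 3

Forward pass:
ES_A = 0; EF_A = 9
ES_B = 9; EF_B = 9+7 = 16
ES_C = 9; EF_C = 9+13 = 22
ES_D = 9; EF_D = 9+3 = 12
ES_E = 9; EF_E = 9+12 = 21
ES_F = 9; EF_F = 9+8 = 17
ES_G = max(EF_C=22, EF_E=21) = 22; EF_G = 22+4 = 26
ES_H = max(EF_C=22, EF_F=17) = 22; EF_H = 22+5 = 27
ES_I = 16; EF_I = 16+2 = 18
ES_J = max(EF_B=16, EF_D=12, EF_G=26, EF_H=27, EF_I=18) = 27; EF_J = 27+3 = 30
Expected project duration μ = 30 weeks. Critical path: A → C → H → J.

30 weeks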